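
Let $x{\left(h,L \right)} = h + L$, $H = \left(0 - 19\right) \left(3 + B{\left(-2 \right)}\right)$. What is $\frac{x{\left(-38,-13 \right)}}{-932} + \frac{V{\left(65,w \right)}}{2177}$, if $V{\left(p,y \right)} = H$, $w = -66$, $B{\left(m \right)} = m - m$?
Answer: $\frac{57903}{2028964} \approx 0.028538$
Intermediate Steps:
$B{\left(m \right)} = 0$
$H = -57$ ($H = \left(0 - 19\right) \left(3 + 0\right) = \left(-19\right) 3 = -57$)
$V{\left(p,y \right)} = -57$
$x{\left(h,L \right)} = L + h$
$\frac{x{\left(-38,-13 \right)}}{-932} + \frac{V{\left(65,w \right)}}{2177} = \frac{-13 - 38}{-932} - \frac{57}{2177} = \left(-51\right) \left(- \frac{1}{932}\right) - \frac{57}{2177} = \frac{51}{932} - \frac{57}{2177} = \frac{57903}{2028964}$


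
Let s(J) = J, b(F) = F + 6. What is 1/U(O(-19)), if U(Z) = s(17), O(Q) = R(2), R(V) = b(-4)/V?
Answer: 1/17 ≈ 0.058824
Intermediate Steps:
b(F) = 6 + F
R(V) = 2/V (R(V) = (6 - 4)/V = 2/V)
O(Q) = 1 (O(Q) = 2/2 = 2*(1/2) = 1)
U(Z) = 17
1/U(O(-19)) = 1/17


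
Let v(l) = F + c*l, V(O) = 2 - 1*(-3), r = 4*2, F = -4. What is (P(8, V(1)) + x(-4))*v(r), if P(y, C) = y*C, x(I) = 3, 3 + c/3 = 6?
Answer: 2924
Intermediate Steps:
c = 9 (c = -9 + 3*6 = -9 + 18 = 9)
r = 8
V(O) = 5 (V(O) = 2 + 3 = 5)
v(l) = -4 + 9*l
P(y, C) = C*y
(P(8, V(1)) + x(-4))*v(r) = (5*8 + 3)*(-4 + 9*8) = (40 + 3)*(-4 + 72) = 43*68 = 2924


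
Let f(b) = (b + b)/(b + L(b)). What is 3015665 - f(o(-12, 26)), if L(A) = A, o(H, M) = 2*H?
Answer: 3015664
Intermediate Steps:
f(b) = 1 (f(b) = (b + b)/(b + b) = (2*b)/((2*b)) = (2*b)*(1/(2*b)) = 1)
3015665 - f(o(-12, 26)) = 3015665 - 1*1 = 3015665 - 1 = 3015664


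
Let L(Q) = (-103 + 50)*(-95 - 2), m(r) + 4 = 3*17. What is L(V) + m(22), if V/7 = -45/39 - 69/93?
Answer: 5188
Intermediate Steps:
m(r) = 47 (m(r) = -4 + 3*17 = -4 + 51 = 47)
V = -5348/403 (V = 7*(-45/39 - 69/93) = 7*(-45*1/39 - 69*1/93) = 7*(-15/13 - 23/31) = 7*(-764/403) = -5348/403 ≈ -13.270)
L(Q) = 5141 (L(Q) = -53*(-97) = 5141)
L(V) + m(22) = 5141 + 47 = 5188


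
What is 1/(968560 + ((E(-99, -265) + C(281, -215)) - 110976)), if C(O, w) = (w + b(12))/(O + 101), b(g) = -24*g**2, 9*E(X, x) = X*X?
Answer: 382/328009415 ≈ 1.1646e-6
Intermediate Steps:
E(X, x) = X**2/9 (E(X, x) = (X*X)/9 = X**2/9)
C(O, w) = (-3456 + w)/(101 + O) (C(O, w) = (w - 24*12**2)/(O + 101) = (w - 24*144)/(101 + O) = (w - 3456)/(101 + O) = (-3456 + w)/(101 + O))
1/(968560 + ((E(-99, -265) + C(281, -215)) - 110976)) = 1/(968560 + (((1/9)*(-99)**2 + (-3456 - 215)/(101 + 281)) - 110976)) = 1/(968560 + (((1/9)*9801 - 3671/382) - 110976)) = 1/(968560 + ((1089 + (1/382)*(-3671)) - 110976)) = 1/(968560 + ((1089 - 3671/382) - 110976)) = 1/(968560 + (412327/382 - 110976)) = 1/(968560 - 41980505/382) = 1/(328009415/382) = 382/328009415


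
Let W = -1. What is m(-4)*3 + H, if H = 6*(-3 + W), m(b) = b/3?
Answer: -28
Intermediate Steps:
m(b) = b/3 (m(b) = b*(1/3) = b/3)
H = -24 (H = 6*(-3 - 1) = 6*(-4) = -24)
m(-4)*3 + H = ((1/3)*(-4))*3 - 24 = -4/3*3 - 24 = -4 - 24 = -28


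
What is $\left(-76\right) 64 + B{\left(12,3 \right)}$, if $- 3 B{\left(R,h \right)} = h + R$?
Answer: $-4869$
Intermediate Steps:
$B{\left(R,h \right)} = - \frac{R}{3} - \frac{h}{3}$ ($B{\left(R,h \right)} = - \frac{h + R}{3} = - \frac{R + h}{3} = - \frac{R}{3} - \frac{h}{3}$)
$\left(-76\right) 64 + B{\left(12,3 \right)} = \left(-76\right) 64 - 5 = -4864 - 5 = -4869$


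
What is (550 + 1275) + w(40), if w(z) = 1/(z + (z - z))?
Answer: 73001/40 ≈ 1825.0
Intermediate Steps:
w(z) = 1/z (w(z) = 1/(z + 0) = 1/z)
(550 + 1275) + w(40) = (550 + 1275) + 1/40 = 1825 + 1/40 = 73001/40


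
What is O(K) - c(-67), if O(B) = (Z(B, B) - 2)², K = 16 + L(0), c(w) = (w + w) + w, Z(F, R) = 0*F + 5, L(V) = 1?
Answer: 210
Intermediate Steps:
Z(F, R) = 5 (Z(F, R) = 0 + 5 = 5)
c(w) = 3*w (c(w) = 2*w + w = 3*w)
K = 17 (K = 16 + 1 = 17)
O(B) = 9 (O(B) = (5 - 2)² = 3² = 9)
O(K) - c(-67) = 9 - 3*(-67) = 9 - 1*(-201) = 9 + 201 = 210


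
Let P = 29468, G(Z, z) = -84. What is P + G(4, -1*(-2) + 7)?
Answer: 29384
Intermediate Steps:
P + G(4, -1*(-2) + 7) = 29468 - 84 = 29384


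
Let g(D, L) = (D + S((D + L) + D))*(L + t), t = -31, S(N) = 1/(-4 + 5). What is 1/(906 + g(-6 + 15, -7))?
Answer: 1/526 ≈ 0.0019011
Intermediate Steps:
S(N) = 1 (S(N) = 1/1 = 1)
g(D, L) = (1 + D)*(-31 + L) (g(D, L) = (D + 1)*(L - 31) = (1 + D)*(-31 + L))
1/(906 + g(-6 + 15, -7)) = 1/(906 + (-31 - 7 - 31*(-6 + 15) + (-6 + 15)*(-7))) = 1/(906 + (-31 - 7 - 31*9 + 9*(-7))) = 1/(906 + (-31 - 7 - 279 - 63)) = 1/(906 - 380) = 1/526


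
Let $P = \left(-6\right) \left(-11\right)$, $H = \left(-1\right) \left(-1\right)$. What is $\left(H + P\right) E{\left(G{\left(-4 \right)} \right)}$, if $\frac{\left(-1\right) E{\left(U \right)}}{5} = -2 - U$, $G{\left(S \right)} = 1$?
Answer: $1005$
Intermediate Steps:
$E{\left(U \right)} = 10 + 5 U$ ($E{\left(U \right)} = - 5 \left(-2 - U\right) = 10 + 5 U$)
$H = 1$
$P = 66$
$\left(H + P\right) E{\left(G{\left(-4 \right)} \right)} = \left(1 + 66\right) \left(10 + 5 \cdot 1\right) = 67 \left(10 + 5\right) = 67 \cdot 15 = 1005$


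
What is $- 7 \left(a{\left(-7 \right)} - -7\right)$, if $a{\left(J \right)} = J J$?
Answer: $-392$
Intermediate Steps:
$a{\left(J \right)} = J^{2}$
$- 7 \left(a{\left(-7 \right)} - -7\right) = - 7 \left(\left(-7\right)^{2} - -7\right) = - 7 \left(49 + \left(-6 + 13\right)\right) = - 7 \left(49 + 7\right) = \left(-7\right) 56 = -392$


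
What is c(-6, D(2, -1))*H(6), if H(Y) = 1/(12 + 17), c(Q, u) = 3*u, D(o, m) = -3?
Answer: -9/29 ≈ -0.31034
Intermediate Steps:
H(Y) = 1/29
c(-6, D(2, -1))*H(6) = (3*(-3))*(1/29) = -9*1/29 = -9/29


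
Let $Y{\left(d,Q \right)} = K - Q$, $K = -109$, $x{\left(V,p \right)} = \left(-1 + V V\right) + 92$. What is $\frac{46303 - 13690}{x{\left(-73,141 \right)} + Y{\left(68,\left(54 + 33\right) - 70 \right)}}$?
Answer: $\frac{32613}{5294} \approx 6.1604$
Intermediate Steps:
$x{\left(V,p \right)} = 91 + V^{2}$ ($x{\left(V,p \right)} = \left(-1 + V^{2}\right) + 92 = 91 + V^{2}$)
$Y{\left(d,Q \right)} = -109 - Q$
$\frac{46303 - 13690}{x{\left(-73,141 \right)} + Y{\left(68,\left(54 + 33\right) - 70 \right)}} = \frac{46303 - 13690}{\left(91 + \left(-73\right)^{2}\right) - 126} = \frac{32613}{\left(91 + 5329\right) - 126} = \frac{32613}{5420 - 126} = \frac{32613}{5294}$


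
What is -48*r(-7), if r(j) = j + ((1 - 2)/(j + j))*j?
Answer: 360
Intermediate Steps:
r(j) = -1/2 + j (r(j) = j + (-1/(2*j))*j = j - 1/2 = -1/2 + j)
-48*r(-7) = -48*(-1/2 - 7) = -48*(-15/2) = 360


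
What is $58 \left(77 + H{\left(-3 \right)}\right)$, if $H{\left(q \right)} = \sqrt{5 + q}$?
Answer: $4466 + 58 \sqrt{2} \approx 4548.0$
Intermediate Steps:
$58 \left(77 + H{\left(-3 \right)}\right) = 58 \left(77 + \sqrt{5 - 3}\right) = 58 \left(77 + \sqrt{2}\right) = 4466 + 58 \sqrt{2}$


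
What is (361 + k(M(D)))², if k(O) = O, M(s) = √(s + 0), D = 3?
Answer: (361 + √3)² ≈ 1.3157e+5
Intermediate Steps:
M(s) = √s
(361 + k(M(D)))² = (361 + √3)²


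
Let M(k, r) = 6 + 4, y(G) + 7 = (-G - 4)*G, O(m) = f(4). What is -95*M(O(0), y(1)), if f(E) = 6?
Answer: -950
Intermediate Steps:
O(m) = 6
y(G) = -7 + G*(-4 - G) (y(G) = -7 + (-G - 4)*G = -7 + (-4 - G)*G = -7 + G*(-4 - G))
M(k, r) = 10
-95*M(O(0), y(1)) = -95*10 = -950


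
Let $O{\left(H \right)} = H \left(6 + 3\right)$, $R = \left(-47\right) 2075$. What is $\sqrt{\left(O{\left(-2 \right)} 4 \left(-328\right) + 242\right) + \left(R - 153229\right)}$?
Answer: $4 i \sqrt{14181} \approx 476.34 i$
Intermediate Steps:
$R = -97525$
$O{\left(H \right)} = 9 H$ ($O{\left(H \right)} = H 9 = 9 H$)
$\sqrt{\left(O{\left(-2 \right)} 4 \left(-328\right) + 242\right) + \left(R - 153229\right)} = \sqrt{\left(9 \left(-2\right) 4 \left(-328\right) + 242\right) - 250754} = \sqrt{\left(\left(-18\right) 4 \left(-328\right) + 242\right) - 250754} = \sqrt{\left(\left(-72\right) \left(-328\right) + 242\right) - 250754} = \sqrt{\left(23616 + 242\right) - 250754} = \sqrt{23858 - 250754} = \sqrt{-226896} = 4 i \sqrt{14181}$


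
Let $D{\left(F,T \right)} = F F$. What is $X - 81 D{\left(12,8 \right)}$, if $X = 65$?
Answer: $-11599$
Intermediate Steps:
$D{\left(F,T \right)} = F^{2}$
$X - 81 D{\left(12,8 \right)} = 65 - 81 \cdot 12^{2} = 65 - 11664 = -11599$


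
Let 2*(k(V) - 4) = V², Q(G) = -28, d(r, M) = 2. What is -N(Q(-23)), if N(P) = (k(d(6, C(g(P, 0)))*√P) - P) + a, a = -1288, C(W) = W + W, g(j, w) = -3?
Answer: 1312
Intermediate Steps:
C(W) = 2*W
k(V) = 4 + V²/2
N(P) = -1284 + P (N(P) = ((4 + (2*√P)²/2) - P) - 1288 = ((4 + (4*P)/2) - P) - 1288 = ((4 + 2*P) - P) - 1288 = (4 + P) - 1288 = -1284 + P)
-N(Q(-23)) = -(-1284 - 28) = -1*(-1312) = 1312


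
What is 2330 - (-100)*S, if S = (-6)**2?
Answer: 5930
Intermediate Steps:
S = 36
2330 - (-100)*S = 2330 - (-100)*36 = 2330 - 1*(-3600) = 2330 + 3600 = 5930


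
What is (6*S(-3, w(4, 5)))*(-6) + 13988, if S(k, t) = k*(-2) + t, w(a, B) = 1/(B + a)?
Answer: 13768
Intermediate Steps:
S(k, t) = t - 2*k (S(k, t) = -2*k + t = t - 2*k)
(6*S(-3, w(4, 5)))*(-6) + 13988 = (6*(1/(5 + 4) - 2*(-3)))*(-6) + 13988 = (6*(1/9 + 6))*(-6) + 13988 = (6*(55/9))*(-6) + 13988 = (110/3)*(-6) + 13988 = -220 + 13988 = 13768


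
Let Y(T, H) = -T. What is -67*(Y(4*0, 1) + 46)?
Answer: -3082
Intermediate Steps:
-67*(Y(4*0, 1) + 46) = -67*(-4*0 + 46) = -67*(-1*0 + 46) = -67*(0 + 46) = -67*46 = -3082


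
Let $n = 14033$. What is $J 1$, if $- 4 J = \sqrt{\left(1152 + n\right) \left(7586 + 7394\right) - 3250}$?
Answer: $- \frac{5 \sqrt{9098722}}{4} \approx -3770.5$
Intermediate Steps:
$J = - \frac{5 \sqrt{9098722}}{4}$ ($J = - \frac{\sqrt{\left(1152 + 14033\right) \left(7586 + 7394\right) - 3250}}{4} = - \frac{\sqrt{15185 \cdot 14980 - 3250}}{4} = - \frac{\sqrt{227471300 - 3250}}{4} = - \frac{\sqrt{227468050}}{4} = - \frac{5 \sqrt{9098722}}{4} \approx -3770.5$)
$J 1 = - \frac{5 \sqrt{9098722}}{4} \cdot 1 = - \frac{5 \sqrt{9098722}}{4}$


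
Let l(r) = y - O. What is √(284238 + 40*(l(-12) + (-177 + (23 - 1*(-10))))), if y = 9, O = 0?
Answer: 3*√30982 ≈ 528.05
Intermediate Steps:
l(r) = 9 (l(r) = 9 - 1*0 = 9 + 0 = 9)
√(284238 + 40*(l(-12) + (-177 + (23 - 1*(-10))))) = √(284238 + 40*(9 + (-177 + (23 - 1*(-10))))) = √(284238 + 40*(9 + (-177 + (23 + 10)))) = √(284238 + 40*(9 + (-177 + 33))) = √(284238 + 40*(9 - 144)) = √(284238 + 40*(-135)) = √(284238 - 5400) = √278838 = 3*√30982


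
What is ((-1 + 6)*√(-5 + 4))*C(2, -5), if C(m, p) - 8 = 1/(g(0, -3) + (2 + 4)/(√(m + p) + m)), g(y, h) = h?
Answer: -10*√3/9 + 115*I/3 ≈ -1.9245 + 38.333*I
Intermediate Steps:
C(m, p) = 8 + 1/(-3 + 6/(m + √(m + p))) (C(m, p) = 8 + 1/(-3 + (2 + 4)/(√(m + p) + m)) = 8 + 1/(-3 + 6/(m + √(m + p))))
((-1 + 6)*√(-5 + 4))*C(2, -5) = ((-1 + 6)*√(-5 + 4))*((48 - 23*2 - 23*√(2 - 5))/(3*(2 - 1*2 - √(2 - 5)))) = (5*√(-1))*((48 - 46 - 23*I*√3)/(3*(2 - 2 - √(-3)))) = (5*I)*((48 - 46 - 23*I*√3)/(3*(2 - 2 - I*√3))) = (5*I)*((2 - 23*I*√3)/(3*((-I*√3)))) = (5*I)*((I*√3/3)*(2 - 23*I*√3)/3) = (5*I)*(I*√3*(2 - 23*I*√3)/9) = -5*√3*(2 - 23*I*√3)/9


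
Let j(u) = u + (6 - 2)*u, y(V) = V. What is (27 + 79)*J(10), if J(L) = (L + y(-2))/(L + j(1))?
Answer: 848/15 ≈ 56.533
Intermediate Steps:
j(u) = 5*u (j(u) = u + 4*u = 5*u)
J(L) = (-2 + L)/(5 + L) (J(L) = (L - 2)/(L + 5*1) = (-2 + L)/(L + 5) = (-2 + L)/(5 + L))
(27 + 79)*J(10) = (27 + 79)*((-2 + 10)/(5 + 10)) = 106*(8/15) = 848/15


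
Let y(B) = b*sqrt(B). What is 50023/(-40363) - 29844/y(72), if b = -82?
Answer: -50023/40363 + 2487*sqrt(2)/82 ≈ 41.653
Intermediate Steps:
y(B) = -82*sqrt(B)
50023/(-40363) - 29844/y(72) = 50023/(-40363) - 29844*(-sqrt(2)/984) = 50023*(-1/40363) - 29844*(-sqrt(2)/984) = -50023/40363 - 29844*(-sqrt(2)/984) = -50023/40363 - (-2487)*sqrt(2)/82 = -50023/40363 + 2487*sqrt(2)/82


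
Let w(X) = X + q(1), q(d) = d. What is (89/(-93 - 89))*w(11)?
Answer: -534/91 ≈ -5.8681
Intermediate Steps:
w(X) = 1 + X (w(X) = X + 1 = 1 + X)
(89/(-93 - 89))*w(11) = (89/(-93 - 89))*(1 + 11) = (89/(-182))*12 = -1/182*89*12 = -89/182*12 = -534/91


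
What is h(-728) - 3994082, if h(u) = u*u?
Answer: -3464098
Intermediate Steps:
h(u) = u²
h(-728) - 3994082 = (-728)² - 3994082 = 529984 - 3994082 = -3464098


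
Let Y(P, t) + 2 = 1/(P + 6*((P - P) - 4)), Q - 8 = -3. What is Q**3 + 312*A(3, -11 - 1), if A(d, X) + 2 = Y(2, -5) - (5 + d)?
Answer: -39965/11 ≈ -3633.2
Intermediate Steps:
Q = 5 (Q = 8 - 3 = 5)
Y(P, t) = -2 + 1/(-24 + P) (Y(P, t) = -2 + 1/(P + 6*((P - P) - 4)) = -2 + 1/(P + 6*(0 - 4)) = -2 + 1/(P + 6*(-4)) = -2 + 1/(P - 24) = -2 + 1/(-24 + P))
A(d, X) = -199/22 - d (A(d, X) = -2 + ((49 - 2*2)/(-24 + 2) - (5 + d)) = -2 + ((49 - 4)/(-22) + (-5 - d)) = -2 + (-1/22*45 + (-5 - d)) = -2 + (-45/22 + (-5 - d)) = -2 + (-155/22 - d) = -199/22 - d)
Q**3 + 312*A(3, -11 - 1) = 5**3 + 312*(-199/22 - 1*3) = 125 + 312*(-199/22 - 3) = 125 + 312*(-265/22) = 125 - 41340/11 = -39965/11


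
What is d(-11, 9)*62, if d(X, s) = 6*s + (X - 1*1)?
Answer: 2604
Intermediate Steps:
d(X, s) = -1 + X + 6*s (d(X, s) = 6*s + (X - 1) = 6*s + (-1 + X) = -1 + X + 6*s)
d(-11, 9)*62 = (-1 - 11 + 6*9)*62 = (-1 - 11 + 54)*62 = 42*62 = 2604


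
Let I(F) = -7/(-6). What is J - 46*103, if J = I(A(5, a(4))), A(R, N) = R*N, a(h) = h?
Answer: -28421/6 ≈ -4736.8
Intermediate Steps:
A(R, N) = N*R
I(F) = 7/6 (I(F) = -7*(-1/6) = 7/6)
J = 7/6 ≈ 1.1667
J - 46*103 = 7/6 - 46*103 = 7/6 - 4738 = -28421/6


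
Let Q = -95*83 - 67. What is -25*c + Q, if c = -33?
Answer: -7127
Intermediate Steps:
Q = -7952 (Q = -7885 - 67 = -7952)
-25*c + Q = -25*(-33) - 7952 = 825 - 7952 = -7127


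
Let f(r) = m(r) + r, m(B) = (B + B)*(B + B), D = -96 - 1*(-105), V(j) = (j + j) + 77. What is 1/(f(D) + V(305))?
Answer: 1/1020 ≈ 0.00098039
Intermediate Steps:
V(j) = 77 + 2*j (V(j) = 2*j + 77 = 77 + 2*j)
D = 9 (D = -96 + 105 = 9)
m(B) = 4*B**2 (m(B) = (2*B)*(2*B) = 4*B**2)
f(r) = r + 4*r**2 (f(r) = 4*r**2 + r = r + 4*r**2)
1/(f(D) + V(305)) = 1/(9*(1 + 4*9) + (77 + 2*305)) = 1/(9*(1 + 36) + (77 + 610)) = 1/(9*37 + 687) = 1/(333 + 687) = 1/1020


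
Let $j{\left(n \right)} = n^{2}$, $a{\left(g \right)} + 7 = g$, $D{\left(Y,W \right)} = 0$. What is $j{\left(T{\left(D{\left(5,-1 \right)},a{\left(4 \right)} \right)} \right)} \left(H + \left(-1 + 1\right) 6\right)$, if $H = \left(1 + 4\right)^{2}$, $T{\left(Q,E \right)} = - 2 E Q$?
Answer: $0$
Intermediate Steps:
$a{\left(g \right)} = -7 + g$
$T{\left(Q,E \right)} = - 2 E Q$
$H = 25$ ($H = 5^{2} = 25$)
$j{\left(T{\left(D{\left(5,-1 \right)},a{\left(4 \right)} \right)} \right)} \left(H + \left(-1 + 1\right) 6\right) = \left(\left(-2\right) \left(-7 + 4\right) 0\right)^{2} \left(25 + \left(-1 + 1\right) 6\right) = \left(\left(-2\right) \left(-3\right) 0\right)^{2} \left(25 + 0 \cdot 6\right) = 0^{2} \left(25 + 0\right) = 0 \cdot 25 = 0$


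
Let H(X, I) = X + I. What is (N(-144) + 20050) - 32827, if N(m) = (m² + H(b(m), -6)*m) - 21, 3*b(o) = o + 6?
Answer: 15426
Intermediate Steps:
b(o) = 2 + o/3 (b(o) = (o + 6)/3 = (6 + o)/3 = 2 + o/3)
H(X, I) = I + X
N(m) = -21 + m² + m*(-4 + m/3) (N(m) = (m² + (-6 + (2 + m/3))*m) - 21 = (m² + (-4 + m/3)*m) - 21 = (m² + m*(-4 + m/3)) - 21 = -21 + m² + m*(-4 + m/3))
(N(-144) + 20050) - 32827 = ((-21 - 4*(-144) + (4/3)*(-144)²) + 20050) - 32827 = ((-21 + 576 + (4/3)*20736) + 20050) - 32827 = ((-21 + 576 + 27648) + 20050) - 32827 = (28203 + 20050) - 32827 = 48253 - 32827 = 15426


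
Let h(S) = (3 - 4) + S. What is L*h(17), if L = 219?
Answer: 3504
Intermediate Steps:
h(S) = -1 + S
L*h(17) = 219*(-1 + 17) = 219*16 = 3504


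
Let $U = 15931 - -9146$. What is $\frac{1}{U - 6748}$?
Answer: $\frac{1}{18329} \approx 5.4558 \cdot 10^{-5}$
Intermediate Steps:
$U = 25077$ ($U = 15931 + 9146 = 25077$)
$\frac{1}{U - 6748} = \frac{1}{25077 - 6748} = \frac{1}{18329}$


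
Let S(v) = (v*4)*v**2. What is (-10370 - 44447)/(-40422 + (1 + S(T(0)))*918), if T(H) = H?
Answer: 54817/39504 ≈ 1.3876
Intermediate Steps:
S(v) = 4*v**3 (S(v) = (4*v)*v**2 = 4*v**3)
(-10370 - 44447)/(-40422 + (1 + S(T(0)))*918) = (-10370 - 44447)/(-40422 + (1 + 4*0**3)*918) = -54817/(-40422 + (1 + 4*0)*918) = -54817/(-40422 + (1 + 0)*918) = -54817/(-40422 + 1*918) = -54817/(-40422 + 918) = -54817/(-39504) = -54817*(-1/39504) = 54817/39504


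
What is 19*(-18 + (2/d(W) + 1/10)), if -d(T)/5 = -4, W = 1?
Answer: -1691/5 ≈ -338.20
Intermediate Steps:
d(T) = 20 (d(T) = -5*(-4) = 20)
19*(-18 + (2/d(W) + 1/10)) = 19*(-18 + (2/20 + 1/10)) = 19*(-18 + (2*(1/20) + 1*(⅒))) = 19*(-18 + (⅒ + ⅒)) = 19*(-18 + ⅕) = 19*(-89/5) = -1691/5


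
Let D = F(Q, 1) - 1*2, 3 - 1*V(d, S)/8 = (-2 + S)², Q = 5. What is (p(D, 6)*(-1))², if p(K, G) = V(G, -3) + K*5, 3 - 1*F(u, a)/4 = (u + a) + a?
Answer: 70756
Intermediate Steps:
F(u, a) = 12 - 8*a - 4*u (F(u, a) = 12 - 4*((u + a) + a) = 12 - 4*((a + u) + a) = 12 - 4*(u + 2*a) = 12 + (-8*a - 4*u) = 12 - 8*a - 4*u)
V(d, S) = 24 - 8*(-2 + S)²
D = -18 (D = (12 - 8*1 - 4*5) - 1*2 = (12 - 8 - 20) - 2 = -16 - 2 = -18)
p(K, G) = -176 + 5*K (p(K, G) = (24 - 8*(-2 - 3)²) + K*5 = (24 - 8*(-5)²) + 5*K = (24 - 8*25) + 5*K = (24 - 200) + 5*K = -176 + 5*K)
(p(D, 6)*(-1))² = ((-176 + 5*(-18))*(-1))² = ((-176 - 90)*(-1))² = (-266*(-1))² = 266² = 70756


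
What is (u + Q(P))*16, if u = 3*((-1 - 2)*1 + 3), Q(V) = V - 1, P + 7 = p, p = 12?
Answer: 64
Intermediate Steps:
P = 5 (P = -7 + 12 = 5)
Q(V) = -1 + V
u = 0 (u = 3*(-3*1 + 3) = 3*(-3 + 3) = 3*0 = 0)
(u + Q(P))*16 = (0 + (-1 + 5))*16 = (0 + 4)*16 = 4*16 = 64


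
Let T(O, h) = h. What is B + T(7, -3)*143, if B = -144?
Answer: -573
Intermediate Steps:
B + T(7, -3)*143 = -144 - 3*143 = -144 - 429 = -573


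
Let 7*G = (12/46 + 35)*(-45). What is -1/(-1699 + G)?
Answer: 161/310034 ≈ 0.00051930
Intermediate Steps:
G = -36495/161 (G = ((12/46 + 35)*(-45))/7 = ((12*(1/46) + 35)*(-45))/7 = ((6/23 + 35)*(-45))/7 = ((811/23)*(-45))/7 = (⅐)*(-36495/23) = -36495/161 ≈ -226.68)
-1/(-1699 + G) = -1/(-1699 - 36495/161) = -1/(-310034/161) = -1*(-161/310034) = 161/310034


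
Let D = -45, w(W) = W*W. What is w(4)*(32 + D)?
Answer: -208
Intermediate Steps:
w(W) = W²
w(4)*(32 + D) = 4²*(32 - 45) = 16*(-13) = -208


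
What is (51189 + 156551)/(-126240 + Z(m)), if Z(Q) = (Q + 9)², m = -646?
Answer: 207740/279529 ≈ 0.74318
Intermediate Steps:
Z(Q) = (9 + Q)²
(51189 + 156551)/(-126240 + Z(m)) = (51189 + 156551)/(-126240 + (9 - 646)²) = 207740/(-126240 + (-637)²) = 207740/(-126240 + 405769) = 207740/279529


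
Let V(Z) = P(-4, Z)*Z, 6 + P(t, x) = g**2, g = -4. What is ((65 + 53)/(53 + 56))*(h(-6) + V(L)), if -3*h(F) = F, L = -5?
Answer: -5664/109 ≈ -51.963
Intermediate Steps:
P(t, x) = 10 (P(t, x) = -6 + (-4)**2 = -6 + 16 = 10)
h(F) = -F/3
V(Z) = 10*Z
((65 + 53)/(53 + 56))*(h(-6) + V(L)) = ((65 + 53)/(53 + 56))*(-1/3*(-6) + 10*(-5)) = (118/109)*(2 - 50) = (118*(1/109))*(-48) = (118/109)*(-48) = -5664/109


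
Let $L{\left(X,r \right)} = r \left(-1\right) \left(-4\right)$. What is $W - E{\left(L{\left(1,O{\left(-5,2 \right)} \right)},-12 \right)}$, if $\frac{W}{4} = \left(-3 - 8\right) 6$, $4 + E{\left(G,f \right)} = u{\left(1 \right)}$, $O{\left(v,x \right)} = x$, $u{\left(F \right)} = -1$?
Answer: $-259$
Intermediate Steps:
$L{\left(X,r \right)} = 4 r$ ($L{\left(X,r \right)} = - r \left(-4\right) = 4 r$)
$E{\left(G,f \right)} = -5$ ($E{\left(G,f \right)} = -4 - 1 = -5$)
$W = -264$ ($W = 4 \left(-3 - 8\right) 6 = 4 \left(\left(-11\right) 6\right) = 4 \left(-66\right) = -264$)
$W - E{\left(L{\left(1,O{\left(-5,2 \right)} \right)},-12 \right)} = -264 - -5 = -264 + 5 = -259$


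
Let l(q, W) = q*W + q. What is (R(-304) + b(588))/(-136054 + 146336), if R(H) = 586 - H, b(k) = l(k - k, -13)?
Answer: 445/5141 ≈ 0.086559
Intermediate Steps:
l(q, W) = q + W*q (l(q, W) = W*q + q = q + W*q)
b(k) = 0 (b(k) = (k - k)*(1 - 13) = 0*(-12) = 0)
(R(-304) + b(588))/(-136054 + 146336) = ((586 - 1*(-304)) + 0)/(-136054 + 146336) = ((586 + 304) + 0)/10282 = (890 + 0)*(1/10282) = 890*(1/10282) = 445/5141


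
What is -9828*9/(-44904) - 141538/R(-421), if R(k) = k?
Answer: 532738387/1575382 ≈ 338.16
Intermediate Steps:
-9828*9/(-44904) - 141538/R(-421) = -9828*9/(-44904) - 141538/(-421) = -88452*(-1/44904) - 141538*(-1/421) = 7371/3742 + 141538/421 = 532738387/1575382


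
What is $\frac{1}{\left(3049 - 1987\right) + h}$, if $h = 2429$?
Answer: $\frac{1}{3491} \approx 0.00028645$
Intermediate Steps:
$\frac{1}{\left(3049 - 1987\right) + h} = \frac{1}{\left(3049 - 1987\right) + 2429} = \frac{1}{1062 + 2429} = \frac{1}{3491}$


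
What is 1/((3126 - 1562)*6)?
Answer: 1/9384 ≈ 0.00010656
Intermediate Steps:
1/((3126 - 1562)*6) = 1/(1564*6) = 1/9384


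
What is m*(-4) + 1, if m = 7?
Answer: -27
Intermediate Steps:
m*(-4) + 1 = 7*(-4) + 1 = -28 + 1 = -27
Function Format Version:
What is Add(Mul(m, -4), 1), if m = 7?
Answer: -27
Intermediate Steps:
Add(Mul(m, -4), 1) = Add(Mul(7, -4), 1) = Add(-28, 1) = -27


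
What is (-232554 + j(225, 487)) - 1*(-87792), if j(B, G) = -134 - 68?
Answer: -144964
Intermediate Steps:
j(B, G) = -202
(-232554 + j(225, 487)) - 1*(-87792) = (-232554 - 202) - 1*(-87792) = -232756 + 87792 = -144964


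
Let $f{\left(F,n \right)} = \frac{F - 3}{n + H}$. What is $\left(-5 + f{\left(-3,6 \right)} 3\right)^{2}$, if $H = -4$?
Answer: $196$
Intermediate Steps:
$f{\left(F,n \right)} = \frac{-3 + F}{-4 + n}$ ($f{\left(F,n \right)} = \frac{F - 3}{n - 4} = \frac{-3 + F}{-4 + n}$)
$\left(-5 + f{\left(-3,6 \right)} 3\right)^{2} = \left(-5 + \frac{-3 - 3}{-4 + 6} \cdot 3\right)^{2} = \left(-5 + \frac{1}{2} \left(-6\right) 3\right)^{2} = \left(-5 - 9\right)^{2} = \left(-14\right)^{2} = 196$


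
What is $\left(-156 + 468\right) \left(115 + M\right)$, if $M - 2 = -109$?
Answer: $2496$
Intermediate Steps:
$M = -107$ ($M = 2 - 109 = -107$)
$\left(-156 + 468\right) \left(115 + M\right) = \left(-156 + 468\right) \left(115 - 107\right) = 312 \cdot 8 = 2496$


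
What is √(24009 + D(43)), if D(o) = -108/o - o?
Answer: √44308490/43 ≈ 154.80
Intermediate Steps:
D(o) = -o - 108/o
√(24009 + D(43)) = √(24009 + (-1*43 - 108/43)) = √(24009 + (-43 - 108*1/43)) = √(24009 + (-43 - 108/43)) = √(24009 - 1957/43) = √(1030430/43) = √44308490/43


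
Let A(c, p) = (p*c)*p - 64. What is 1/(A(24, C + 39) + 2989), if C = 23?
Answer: 1/95181 ≈ 1.0506e-5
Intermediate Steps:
A(c, p) = -64 + c*p² (A(c, p) = (c*p)*p - 64 = c*p² - 64 = -64 + c*p²)
1/(A(24, C + 39) + 2989) = 1/((-64 + 24*(23 + 39)²) + 2989) = 1/((-64 + 24*62²) + 2989) = 1/((-64 + 24*3844) + 2989) = 1/((-64 + 92256) + 2989) = 1/(92192 + 2989) = 1/95181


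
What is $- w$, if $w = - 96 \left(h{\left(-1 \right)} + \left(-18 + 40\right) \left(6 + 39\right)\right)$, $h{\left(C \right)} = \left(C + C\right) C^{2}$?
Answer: $94848$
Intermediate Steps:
$h{\left(C \right)} = 2 C^{3}$ ($h{\left(C \right)} = 2 C C^{2} = 2 C^{3}$)
$w = -94848$ ($w = - 96 \left(2 \left(-1\right)^{3} + \left(-18 + 40\right) \left(6 + 39\right)\right) = - 96 \left(2 \left(-1\right) + 22 \cdot 45\right) = - 96 \left(-2 + 990\right) = \left(-96\right) 988 = -94848$)
$- w = \left(-1\right) \left(-94848\right) = 94848$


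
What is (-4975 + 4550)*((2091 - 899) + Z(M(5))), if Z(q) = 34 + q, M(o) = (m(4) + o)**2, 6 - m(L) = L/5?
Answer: -565267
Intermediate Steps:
m(L) = 6 - L/5
M(o) = (26/5 + o)**2 (M(o) = ((6 - 1/5*4) + o)**2 = ((6 - 4/5) + o)**2 = (26/5 + o)**2)
(-4975 + 4550)*((2091 - 899) + Z(M(5))) = (-4975 + 4550)*((2091 - 899) + (34 + (26 + 5*5)**2/25)) = -425*(1192 + (34 + (26 + 25)**2/25)) = -425*(1192 + (34 + (1/25)*51**2)) = -425*(1192 + (34 + (1/25)*2601)) = -425*(1192 + (34 + 2601/25)) = -425*(1192 + 3451/25) = -425*33251/25 = -565267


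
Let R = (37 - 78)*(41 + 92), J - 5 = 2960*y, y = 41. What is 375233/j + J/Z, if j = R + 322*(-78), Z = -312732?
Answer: -1921545607/151744516 ≈ -12.663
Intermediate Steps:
J = 121365 (J = 5 + 2960*41 = 5 + 121360 = 121365)
R = -5453 (R = -41*133 = -5453)
j = -30569 (j = -5453 + 322*(-78) = -5453 - 25116 = -30569)
375233/j + J/Z = 375233/(-30569) + 121365/(-312732) = 375233*(-1/30569) + 121365*(-1/312732) = -375233/30569 - 13485/34748 = -1921545607/151744516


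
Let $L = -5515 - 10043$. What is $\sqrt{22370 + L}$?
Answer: $2 \sqrt{1703} \approx 82.535$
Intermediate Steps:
$L = -15558$ ($L = -5515 - 10043 = -15558$)
$\sqrt{22370 + L} = \sqrt{22370 - 15558} = \sqrt{6812} = 2 \sqrt{1703}$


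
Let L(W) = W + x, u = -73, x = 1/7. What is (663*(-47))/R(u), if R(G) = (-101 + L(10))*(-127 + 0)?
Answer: -72709/26924 ≈ -2.7005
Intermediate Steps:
x = 1/7 (x = 1*(1/7) = 1/7 ≈ 0.14286)
L(W) = 1/7 + W (L(W) = W + 1/7 = 1/7 + W)
R(G) = 80772/7 (R(G) = (-101 + (1/7 + 10))*(-127 + 0) = (-101 + 71/7)*(-127) = -636/7*(-127) = 80772/7)
(663*(-47))/R(u) = (663*(-47))/(80772/7) = -31161*7/80772 = -72709/26924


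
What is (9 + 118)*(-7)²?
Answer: 6223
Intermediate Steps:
(9 + 118)*(-7)² = 127*49 = 6223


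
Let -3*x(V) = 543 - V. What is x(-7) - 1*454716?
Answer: -1364698/3 ≈ -4.5490e+5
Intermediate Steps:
x(V) = -181 + V/3 (x(V) = -(543 - V)/3 = -181 + V/3)
x(-7) - 1*454716 = (-181 + (1/3)*(-7)) - 1*454716 = (-181 - 7/3) - 454716 = -550/3 - 454716 = -1364698/3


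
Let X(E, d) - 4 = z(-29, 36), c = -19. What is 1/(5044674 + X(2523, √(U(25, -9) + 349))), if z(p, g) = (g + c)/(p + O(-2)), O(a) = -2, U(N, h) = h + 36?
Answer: 31/156385001 ≈ 1.9823e-7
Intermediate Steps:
U(N, h) = 36 + h
z(p, g) = (-19 + g)/(-2 + p) (z(p, g) = (g - 19)/(p - 2) = (-19 + g)/(-2 + p))
X(E, d) = 107/31 (X(E, d) = 4 + (-19 + 36)/(-2 - 29) = 4 + 17/(-31) = 4 - 1/31*17 = 4 - 17/31 = 107/31)
1/(5044674 + X(2523, √(U(25, -9) + 349))) = 1/(5044674 + 107/31) = 1/(156385001/31) = 31/156385001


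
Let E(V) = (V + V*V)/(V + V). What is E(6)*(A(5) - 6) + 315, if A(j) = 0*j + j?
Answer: 623/2 ≈ 311.50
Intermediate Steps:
A(j) = j (A(j) = 0 + j = j)
E(V) = (V + V²)/(2*V) (E(V) = (V + V²)/((2*V)) = (V + V²)*(1/(2*V)) = (V + V²)/(2*V))
E(6)*(A(5) - 6) + 315 = (½ + (½)*6)*(5 - 6) + 315 = (½ + 3)*(-1) + 315 = (7/2)*(-1) + 315 = -7/2 + 315 = 623/2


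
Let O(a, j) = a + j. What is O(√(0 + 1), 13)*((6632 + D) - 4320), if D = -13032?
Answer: -150080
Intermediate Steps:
O(√(0 + 1), 13)*((6632 + D) - 4320) = (√(0 + 1) + 13)*((6632 - 13032) - 4320) = (√1 + 13)*(-6400 - 4320) = (1 + 13)*(-10720) = 14*(-10720) = -150080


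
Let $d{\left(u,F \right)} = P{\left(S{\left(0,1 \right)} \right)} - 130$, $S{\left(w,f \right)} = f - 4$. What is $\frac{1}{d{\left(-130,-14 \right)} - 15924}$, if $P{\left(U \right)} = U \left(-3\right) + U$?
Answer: $- \frac{1}{16048} \approx -6.2313 \cdot 10^{-5}$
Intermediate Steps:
$S{\left(w,f \right)} = -4 + f$
$P{\left(U \right)} = - 2 U$ ($P{\left(U \right)} = - 3 U + U = - 2 U$)
$d{\left(u,F \right)} = -124$ ($d{\left(u,F \right)} = - 2 \left(-4 + 1\right) - 130 = \left(-2\right) \left(-3\right) - 130 = 6 - 130 = -124$)
$\frac{1}{d{\left(-130,-14 \right)} - 15924} = \frac{1}{-124 - 15924} = \frac{1}{-16048} = - \frac{1}{16048}$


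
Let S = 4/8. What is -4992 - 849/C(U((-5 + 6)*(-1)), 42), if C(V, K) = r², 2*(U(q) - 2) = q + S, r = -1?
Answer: -5841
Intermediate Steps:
S = ½ (S = 4*(⅛) = ½ ≈ 0.50000)
U(q) = 9/4 + q/2 (U(q) = 2 + (q + ½)/2 = 2 + (½ + q)/2 = 2 + (¼ + q/2) = 9/4 + q/2)
C(V, K) = 1 (C(V, K) = (-1)² = 1)
-4992 - 849/C(U((-5 + 6)*(-1)), 42) = -4992 - 849/1 = -4992 - 849 = -5841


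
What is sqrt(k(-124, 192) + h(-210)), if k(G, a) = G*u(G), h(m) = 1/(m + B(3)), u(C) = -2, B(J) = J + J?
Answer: sqrt(2580141)/102 ≈ 15.748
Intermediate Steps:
B(J) = 2*J
h(m) = 1/(6 + m) (h(m) = 1/(m + 2*3) = 1/(m + 6) = 1/(6 + m))
k(G, a) = -2*G (k(G, a) = G*(-2) = -2*G)
sqrt(k(-124, 192) + h(-210)) = sqrt(-2*(-124) + 1/(6 - 210)) = sqrt(248 + 1/(-204)) = sqrt(248 - 1/204) = sqrt(50591/204) = sqrt(2580141)/102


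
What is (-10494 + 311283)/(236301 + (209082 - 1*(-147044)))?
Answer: 300789/592427 ≈ 0.50772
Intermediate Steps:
(-10494 + 311283)/(236301 + (209082 - 1*(-147044))) = 300789/(236301 + (209082 + 147044)) = 300789/(236301 + 356126) = 300789/592427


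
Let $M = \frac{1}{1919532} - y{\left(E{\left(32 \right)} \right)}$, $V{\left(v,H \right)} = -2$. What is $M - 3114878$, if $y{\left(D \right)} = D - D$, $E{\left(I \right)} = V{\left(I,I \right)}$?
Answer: $- \frac{5979107997095}{1919532} \approx -3.1149 \cdot 10^{6}$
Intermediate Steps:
$E{\left(I \right)} = -2$
$y{\left(D \right)} = 0$
$M = \frac{1}{1919532}$ ($M = \frac{1}{1919532} - 0 = \frac{1}{1919532} + 0 = \frac{1}{1919532} \approx 5.2096 \cdot 10^{-7}$)
$M - 3114878 = \frac{1}{1919532} - 3114878 = - \frac{5979107997095}{1919532}$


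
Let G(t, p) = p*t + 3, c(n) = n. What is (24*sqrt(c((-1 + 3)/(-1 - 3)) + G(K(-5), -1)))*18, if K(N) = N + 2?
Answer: 216*sqrt(22) ≈ 1013.1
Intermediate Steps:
K(N) = 2 + N
G(t, p) = 3 + p*t
(24*sqrt(c((-1 + 3)/(-1 - 3)) + G(K(-5), -1)))*18 = (24*sqrt((-1 + 3)/(-1 - 3) + (3 - (2 - 5))))*18 = (24*sqrt(2/(-4) + (3 - 1*(-3))))*18 = (24*sqrt(2*(-1/4) + (3 + 3)))*18 = (24*sqrt(-1/2 + 6))*18 = (24*sqrt(11/2))*18 = (24*(sqrt(22)/2))*18 = (12*sqrt(22))*18 = 216*sqrt(22)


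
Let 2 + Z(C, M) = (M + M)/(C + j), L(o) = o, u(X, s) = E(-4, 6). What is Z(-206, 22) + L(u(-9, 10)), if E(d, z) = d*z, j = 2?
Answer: -1337/51 ≈ -26.216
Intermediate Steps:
u(X, s) = -24 (u(X, s) = -4*6 = -24)
Z(C, M) = -2 + 2*M/(2 + C) (Z(C, M) = -2 + (M + M)/(C + 2) = -2 + (2*M)/(2 + C) = -2 + 2*M/(2 + C))
Z(-206, 22) + L(u(-9, 10)) = 2*(-2 + 22 - 1*(-206))/(2 - 206) - 24 = 2*(-2 + 22 + 206)/(-204) - 24 = 2*(-1/204)*226 - 24 = -113/51 - 24 = -1337/51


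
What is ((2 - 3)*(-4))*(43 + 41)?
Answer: 336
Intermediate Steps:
((2 - 3)*(-4))*(43 + 41) = -1*(-4)*84 = 4*84 = 336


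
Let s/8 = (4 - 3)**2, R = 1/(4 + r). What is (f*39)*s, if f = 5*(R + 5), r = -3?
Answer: 9360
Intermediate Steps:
R = 1 (R = 1/(4 - 3) = 1/1 = 1)
s = 8 (s = 8*(4 - 3)**2 = 8*1**2 = 8*1 = 8)
f = 30 (f = 5*(1 + 5) = 5*6 = 30)
(f*39)*s = (30*39)*8 = 1170*8 = 9360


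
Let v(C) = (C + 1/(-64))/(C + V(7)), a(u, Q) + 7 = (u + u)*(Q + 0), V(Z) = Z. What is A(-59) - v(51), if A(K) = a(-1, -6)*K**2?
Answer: 64604097/3712 ≈ 17404.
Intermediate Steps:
a(u, Q) = -7 + 2*Q*u (a(u, Q) = -7 + (u + u)*(Q + 0) = -7 + (2*u)*Q = -7 + 2*Q*u)
v(C) = (-1/64 + C)/(7 + C) (v(C) = (C + 1/(-64))/(C + 7) = (C - 1/64)/(7 + C) = (-1/64 + C)/(7 + C))
A(K) = 5*K**2 (A(K) = (-7 + 2*(-6)*(-1))*K**2 = (-7 + 12)*K**2 = 5*K**2)
A(-59) - v(51) = 5*(-59)**2 - (-1/64 + 51)/(7 + 51) = 5*3481 - 3263/(58*64) = 17405 - 3263/(58*64) = 17405 - 1*3263/3712 = 17405 - 3263/3712 = 64604097/3712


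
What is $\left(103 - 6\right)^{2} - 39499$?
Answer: $-30090$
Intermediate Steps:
$\left(103 - 6\right)^{2} - 39499 = 97^{2} - 39499 = 9409 - 39499 = -30090$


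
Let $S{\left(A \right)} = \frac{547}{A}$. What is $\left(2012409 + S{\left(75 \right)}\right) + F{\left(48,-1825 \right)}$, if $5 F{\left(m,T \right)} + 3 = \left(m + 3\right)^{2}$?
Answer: $\frac{150970192}{75} \approx 2.0129 \cdot 10^{6}$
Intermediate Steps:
$F{\left(m,T \right)} = - \frac{3}{5} + \frac{\left(3 + m\right)^{2}}{5}$ ($F{\left(m,T \right)} = - \frac{3}{5} + \frac{\left(m + 3\right)^{2}}{5} = - \frac{3}{5} + \frac{\left(3 + m\right)^{2}}{5}$)
$\left(2012409 + S{\left(75 \right)}\right) + F{\left(48,-1825 \right)} = \left(2012409 + \frac{547}{75}\right) - \left(\frac{3}{5} - \frac{\left(3 + 48\right)^{2}}{5}\right) = \left(2012409 + 547 \cdot \frac{1}{75}\right) - \left(\frac{3}{5} - \frac{51^{2}}{5}\right) = \left(2012409 + \frac{547}{75}\right) + \left(- \frac{3}{5} + \frac{1}{5} \cdot 2601\right) = \frac{150931222}{75} + \left(- \frac{3}{5} + \frac{2601}{5}\right) = \frac{150931222}{75} + \frac{2598}{5} = \frac{150970192}{75}$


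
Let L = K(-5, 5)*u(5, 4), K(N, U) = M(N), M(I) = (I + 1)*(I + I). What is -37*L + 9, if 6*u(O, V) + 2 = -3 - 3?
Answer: 5947/3 ≈ 1982.3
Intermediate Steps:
u(O, V) = -4/3 (u(O, V) = -1/3 + (-3 - 3)/6 = -1/3 + (1/6)*(-6) = -1/3 - 1 = -4/3)
M(I) = 2*I*(1 + I) (M(I) = (1 + I)*(2*I) = 2*I*(1 + I))
K(N, U) = 2*N*(1 + N)
L = -160/3 (L = (2*(-5)*(1 - 5))*(-4/3) = (2*(-5)*(-4))*(-4/3) = 40*(-4/3) = -160/3 ≈ -53.333)
-37*L + 9 = -37*(-160/3) + 9 = 5920/3 + 9 = 5947/3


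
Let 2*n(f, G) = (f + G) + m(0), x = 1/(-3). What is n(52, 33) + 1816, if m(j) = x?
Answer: 5575/3 ≈ 1858.3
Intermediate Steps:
x = -1/3 ≈ -0.33333
m(j) = -1/3
n(f, G) = -1/6 + G/2 + f/2 (n(f, G) = ((f + G) - 1/3)/2 = ((G + f) - 1/3)/2 = (-1/3 + G + f)/2 = -1/6 + G/2 + f/2)
n(52, 33) + 1816 = (-1/6 + (1/2)*33 + (1/2)*52) + 1816 = (-1/6 + 33/2 + 26) + 1816 = 127/3 + 1816 = 5575/3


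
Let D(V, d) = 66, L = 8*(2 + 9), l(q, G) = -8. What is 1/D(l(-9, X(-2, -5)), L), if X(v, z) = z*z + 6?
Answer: 1/66 ≈ 0.015152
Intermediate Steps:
X(v, z) = 6 + z**2 (X(v, z) = z**2 + 6 = 6 + z**2)
L = 88 (L = 8*11 = 88)
1/D(l(-9, X(-2, -5)), L) = 1/66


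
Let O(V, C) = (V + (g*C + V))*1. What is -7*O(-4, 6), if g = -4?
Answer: 224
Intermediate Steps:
O(V, C) = -4*C + 2*V (O(V, C) = (V + (-4*C + V))*1 = (V + (V - 4*C))*1 = (-4*C + 2*V)*1 = -4*C + 2*V)
-7*O(-4, 6) = -7*(-4*6 + 2*(-4)) = -7*(-24 - 8) = -7*(-32) = 224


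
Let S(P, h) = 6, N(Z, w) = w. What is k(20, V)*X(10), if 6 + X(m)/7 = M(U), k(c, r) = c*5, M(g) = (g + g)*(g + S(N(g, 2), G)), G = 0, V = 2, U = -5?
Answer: -11200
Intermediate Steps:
M(g) = 2*g*(6 + g) (M(g) = (g + g)*(g + 6) = (2*g)*(6 + g) = 2*g*(6 + g))
k(c, r) = 5*c
X(m) = -112 (X(m) = -42 + 7*(2*(-5)*(6 - 5)) = -42 + 7*(2*(-5)*1) = -42 + 7*(-10) = -42 - 70 = -112)
k(20, V)*X(10) = (5*20)*(-112) = 100*(-112) = -11200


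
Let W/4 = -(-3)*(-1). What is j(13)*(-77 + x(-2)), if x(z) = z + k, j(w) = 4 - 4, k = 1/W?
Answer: 0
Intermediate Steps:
W = -12 (W = 4*(-(-3)*(-1)) = 4*(-1*3) = 4*(-3) = -12)
k = -1/12 (k = 1/(-12) = -1/12 ≈ -0.083333)
j(w) = 0
x(z) = -1/12 + z (x(z) = z - 1/12 = -1/12 + z)
j(13)*(-77 + x(-2)) = 0*(-77 + (-1/12 - 2)) = 0*(-77 - 25/12) = 0*(-949/12) = 0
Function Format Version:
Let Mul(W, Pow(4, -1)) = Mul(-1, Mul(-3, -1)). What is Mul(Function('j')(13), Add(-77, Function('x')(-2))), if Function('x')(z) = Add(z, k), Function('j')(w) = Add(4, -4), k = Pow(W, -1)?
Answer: 0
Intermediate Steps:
W = -12 (W = Mul(4, Mul(-1, Mul(-3, -1))) = Mul(4, Mul(-1, 3)) = Mul(4, -3) = -12)
k = Rational(-1, 12) (k = Pow(-12, -1) = Rational(-1, 12) ≈ -0.083333)
Function('j')(w) = 0
Function('x')(z) = Add(Rational(-1, 12), z) (Function('x')(z) = Add(z, Rational(-1, 12)) = Add(Rational(-1, 12), z))
Mul(Function('j')(13), Add(-77, Function('x')(-2))) = Mul(0, Add(-77, Add(Rational(-1, 12), -2))) = Mul(0, Add(-77, Rational(-25, 12))) = Mul(0, Rational(-949, 12)) = 0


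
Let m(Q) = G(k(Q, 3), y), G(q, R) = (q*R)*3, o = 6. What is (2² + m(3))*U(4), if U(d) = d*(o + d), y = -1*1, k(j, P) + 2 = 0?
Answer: 400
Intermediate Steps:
k(j, P) = -2 (k(j, P) = -2 + 0 = -2)
y = -1
G(q, R) = 3*R*q (G(q, R) = (R*q)*3 = 3*R*q)
m(Q) = 6 (m(Q) = 3*(-1)*(-2) = 6)
U(d) = d*(6 + d)
(2² + m(3))*U(4) = (2² + 6)*(4*(6 + 4)) = (4 + 6)*(4*10) = 10*40 = 400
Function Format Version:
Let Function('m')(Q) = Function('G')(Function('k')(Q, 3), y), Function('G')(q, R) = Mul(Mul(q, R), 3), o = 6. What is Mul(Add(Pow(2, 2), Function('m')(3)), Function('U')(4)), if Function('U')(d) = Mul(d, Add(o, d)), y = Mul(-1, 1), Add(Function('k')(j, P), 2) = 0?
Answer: 400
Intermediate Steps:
Function('k')(j, P) = -2 (Function('k')(j, P) = Add(-2, 0) = -2)
y = -1
Function('G')(q, R) = Mul(3, R, q) (Function('G')(q, R) = Mul(Mul(R, q), 3) = Mul(3, R, q))
Function('m')(Q) = 6 (Function('m')(Q) = Mul(3, -1, -2) = 6)
Function('U')(d) = Mul(d, Add(6, d))
Mul(Add(Pow(2, 2), Function('m')(3)), Function('U')(4)) = Mul(Add(Pow(2, 2), 6), Mul(4, Add(6, 4))) = Mul(Add(4, 6), Mul(4, 10)) = Mul(10, 40) = 400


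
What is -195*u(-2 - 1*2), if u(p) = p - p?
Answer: 0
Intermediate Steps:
u(p) = 0
-195*u(-2 - 1*2) = -195*0 = 0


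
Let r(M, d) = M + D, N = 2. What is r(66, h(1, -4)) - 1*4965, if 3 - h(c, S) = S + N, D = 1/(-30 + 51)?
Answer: -102878/21 ≈ -4899.0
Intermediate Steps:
D = 1/21 ≈ 0.047619
h(c, S) = 1 - S (h(c, S) = 3 - (S + 2) = 3 - (2 + S) = 3 + (-2 - S) = 1 - S)
r(M, d) = 1/21 + M (r(M, d) = M + 1/21 = 1/21 + M)
r(66, h(1, -4)) - 1*4965 = (1/21 + 66) - 1*4965 = 1387/21 - 4965 = -102878/21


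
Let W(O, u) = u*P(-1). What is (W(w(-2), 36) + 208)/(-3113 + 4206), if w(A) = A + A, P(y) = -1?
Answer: 172/1093 ≈ 0.15737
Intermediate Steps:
w(A) = 2*A
W(O, u) = -u (W(O, u) = u*(-1) = -u)
(W(w(-2), 36) + 208)/(-3113 + 4206) = (-1*36 + 208)/(-3113 + 4206) = (-36 + 208)/1093 = 172*(1/1093) = 172/1093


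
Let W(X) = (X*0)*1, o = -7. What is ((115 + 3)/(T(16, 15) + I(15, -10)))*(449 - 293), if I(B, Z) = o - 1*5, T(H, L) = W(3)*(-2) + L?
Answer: 6136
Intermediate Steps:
W(X) = 0 (W(X) = 0*1 = 0)
T(H, L) = L (T(H, L) = 0*(-2) + L = 0 + L = L)
I(B, Z) = -12 (I(B, Z) = -7 - 1*5 = -7 - 5 = -12)
((115 + 3)/(T(16, 15) + I(15, -10)))*(449 - 293) = ((115 + 3)/(15 - 12))*(449 - 293) = (118/3)*156 = 6136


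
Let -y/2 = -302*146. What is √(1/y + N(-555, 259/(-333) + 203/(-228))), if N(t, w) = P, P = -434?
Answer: I*√843741315330/44092 ≈ 20.833*I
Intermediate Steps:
N(t, w) = -434
y = 88184 (y = -(-604)*146 = -2*(-44092) = 88184)
√(1/y + N(-555, 259/(-333) + 203/(-228))) = √(1/88184 - 434) = √(-38271855/88184) = I*√843741315330/44092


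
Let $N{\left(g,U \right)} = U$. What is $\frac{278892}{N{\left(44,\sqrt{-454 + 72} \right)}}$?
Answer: $- \frac{139446 i \sqrt{382}}{191} \approx - 14269.0 i$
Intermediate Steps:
$\frac{278892}{N{\left(44,\sqrt{-454 + 72} \right)}} = \frac{278892}{\sqrt{-454 + 72}} = \frac{278892}{\sqrt{-382}} = \frac{278892}{i \sqrt{382}} = 278892 \left(- \frac{i \sqrt{382}}{382}\right) = - \frac{139446 i \sqrt{382}}{191}$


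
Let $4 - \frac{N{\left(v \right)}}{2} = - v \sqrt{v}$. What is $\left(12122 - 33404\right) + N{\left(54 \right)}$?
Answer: $-21274 + 324 \sqrt{6} \approx -20480.0$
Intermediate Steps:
$N{\left(v \right)} = 8 + 2 v^{\frac{3}{2}}$ ($N{\left(v \right)} = 8 - 2 - v \sqrt{v} = 8 - 2 \left(- v^{\frac{3}{2}}\right) = 8 + 2 v^{\frac{3}{2}}$)
$\left(12122 - 33404\right) + N{\left(54 \right)} = \left(12122 - 33404\right) + \left(8 + 2 \cdot 54^{\frac{3}{2}}\right) = -21282 + \left(8 + 2 \cdot 162 \sqrt{6}\right) = -21282 + \left(8 + 324 \sqrt{6}\right) = -21274 + 324 \sqrt{6}$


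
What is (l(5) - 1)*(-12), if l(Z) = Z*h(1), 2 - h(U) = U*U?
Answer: -48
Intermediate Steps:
h(U) = 2 - U² (h(U) = 2 - U*U = 2 - U²)
l(Z) = Z (l(Z) = Z*(2 - 1*1²) = Z*(2 - 1*1) = Z*(2 - 1) = Z*1 = Z)
(l(5) - 1)*(-12) = (5 - 1)*(-12) = 4*(-12) = -48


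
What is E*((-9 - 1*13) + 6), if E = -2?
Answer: 32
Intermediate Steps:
E*((-9 - 1*13) + 6) = -2*((-9 - 1*13) + 6) = -2*((-9 - 13) + 6) = -2*(-22 + 6) = -2*(-16) = 32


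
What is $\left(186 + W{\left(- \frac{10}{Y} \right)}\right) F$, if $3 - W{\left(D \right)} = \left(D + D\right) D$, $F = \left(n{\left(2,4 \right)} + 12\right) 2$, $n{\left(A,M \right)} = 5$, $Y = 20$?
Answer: $6409$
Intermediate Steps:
$F = 34$ ($F = \left(5 + 12\right) 2 = 17 \cdot 2 = 34$)
$W{\left(D \right)} = 3 - 2 D^{2}$ ($W{\left(D \right)} = 3 - \left(D + D\right) D = 3 - 2 D D = 3 - 2 D^{2}$)
$\left(186 + W{\left(- \frac{10}{Y} \right)}\right) F = \left(186 + \left(3 - 2 \left(- \frac{10}{20}\right)^{2}\right)\right) 34 = \left(186 + \left(3 - 2 \left(\left(-10\right) \frac{1}{20}\right)^{2}\right)\right) 34 = \left(186 + \left(3 - 2 \left(- \frac{1}{2}\right)^{2}\right)\right) 34 = \left(186 + \left(3 - \frac{1}{2}\right)\right) 34 = \left(186 + \frac{5}{2}\right) 34 = \frac{377}{2} \cdot 34 = 6409$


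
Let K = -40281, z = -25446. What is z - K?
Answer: 14835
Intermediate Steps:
z - K = -25446 - 1*(-40281) = -25446 + 40281 = 14835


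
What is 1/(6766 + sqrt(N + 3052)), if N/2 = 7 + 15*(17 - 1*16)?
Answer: 3383/22887830 - 3*sqrt(86)/22887830 ≈ 0.00014659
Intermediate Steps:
N = 44 (N = 2*(7 + 15*(17 - 1*16)) = 2*(7 + 15*(17 - 16)) = 2*(7 + 15*1) = 2*(7 + 15) = 2*22 = 44)
1/(6766 + sqrt(N + 3052)) = 1/(6766 + sqrt(44 + 3052)) = 1/(6766 + sqrt(3096)) = 1/(6766 + 6*sqrt(86))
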